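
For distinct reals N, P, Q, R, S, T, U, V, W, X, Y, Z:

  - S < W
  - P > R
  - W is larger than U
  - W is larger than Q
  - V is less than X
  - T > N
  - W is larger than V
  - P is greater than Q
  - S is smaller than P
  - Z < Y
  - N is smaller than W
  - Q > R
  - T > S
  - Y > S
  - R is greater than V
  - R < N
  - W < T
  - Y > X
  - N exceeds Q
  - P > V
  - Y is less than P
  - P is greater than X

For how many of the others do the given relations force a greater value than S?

4

From S the given relations immediately reach Y, W, P, T.
No other element is forced above S by the given relations, so the count is 4.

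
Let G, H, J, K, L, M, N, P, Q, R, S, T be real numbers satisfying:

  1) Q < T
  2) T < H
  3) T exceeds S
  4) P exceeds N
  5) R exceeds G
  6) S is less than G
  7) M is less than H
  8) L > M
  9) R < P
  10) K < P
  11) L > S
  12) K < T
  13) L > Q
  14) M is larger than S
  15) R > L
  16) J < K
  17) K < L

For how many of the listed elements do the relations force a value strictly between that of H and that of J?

Chaining upward from J reaches: K, T, L, R, P.
Chaining downward from H reaches: K, S, Q, T, M.
Strictly between J and H are those in both lists: K, T — 2 elements.

2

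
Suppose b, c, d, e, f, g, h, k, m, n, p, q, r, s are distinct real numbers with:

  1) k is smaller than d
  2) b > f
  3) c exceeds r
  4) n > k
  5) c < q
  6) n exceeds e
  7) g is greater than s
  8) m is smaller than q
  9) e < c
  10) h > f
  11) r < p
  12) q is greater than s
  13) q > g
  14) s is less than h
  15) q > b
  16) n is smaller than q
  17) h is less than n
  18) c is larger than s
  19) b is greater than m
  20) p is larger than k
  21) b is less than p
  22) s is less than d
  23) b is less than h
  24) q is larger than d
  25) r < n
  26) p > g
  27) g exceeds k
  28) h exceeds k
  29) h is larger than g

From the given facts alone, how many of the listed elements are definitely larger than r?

Directly above r: c, n, p.
One step further: q (4 so far).
No other element is forced above r by the given relations, so the count is 4.

4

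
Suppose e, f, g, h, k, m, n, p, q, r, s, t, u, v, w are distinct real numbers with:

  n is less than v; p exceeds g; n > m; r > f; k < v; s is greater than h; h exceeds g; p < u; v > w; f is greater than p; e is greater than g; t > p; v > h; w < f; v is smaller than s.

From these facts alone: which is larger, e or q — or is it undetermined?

undetermined

Following every chain through q: nothing is chained to q.
e is not reached, and no chain runs the other way from e to q.
So the given relations leave the order of q and e undetermined.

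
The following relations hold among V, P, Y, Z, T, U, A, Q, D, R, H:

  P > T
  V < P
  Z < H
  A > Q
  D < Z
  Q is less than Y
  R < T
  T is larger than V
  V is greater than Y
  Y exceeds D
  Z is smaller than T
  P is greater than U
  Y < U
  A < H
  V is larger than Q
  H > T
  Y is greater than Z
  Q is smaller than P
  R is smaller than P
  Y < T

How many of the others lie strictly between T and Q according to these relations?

2

The relations place Q below T. An element lies strictly between them when it is forced above Q and also forced below T.
Above Q: {Y, V, A, U, P, H}. Below T: {R, D, Z, Y, V}.
Intersection: {Y, V} — 2.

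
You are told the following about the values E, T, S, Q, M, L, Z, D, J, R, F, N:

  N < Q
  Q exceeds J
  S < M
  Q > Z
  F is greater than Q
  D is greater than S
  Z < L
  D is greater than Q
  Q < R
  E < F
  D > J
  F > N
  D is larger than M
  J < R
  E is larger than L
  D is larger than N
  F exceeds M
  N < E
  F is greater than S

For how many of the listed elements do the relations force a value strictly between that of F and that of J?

1

Chaining upward from J reaches: Q, D, R.
Chaining downward from F reaches: S, Z, L, M, N, E, Q.
Strictly between J and F are those in both lists: Q — 1 element.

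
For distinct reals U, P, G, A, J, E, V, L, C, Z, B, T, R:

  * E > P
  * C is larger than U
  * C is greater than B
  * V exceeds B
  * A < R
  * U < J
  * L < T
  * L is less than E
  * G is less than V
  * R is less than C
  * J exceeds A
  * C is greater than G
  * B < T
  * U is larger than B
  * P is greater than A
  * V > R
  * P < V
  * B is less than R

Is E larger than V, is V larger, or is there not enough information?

undetermined

Following every chain through E: below E we get L, A, P.
V is not reached, and no chain runs the other way from V to E.
So the given relations leave the order of E and V undetermined.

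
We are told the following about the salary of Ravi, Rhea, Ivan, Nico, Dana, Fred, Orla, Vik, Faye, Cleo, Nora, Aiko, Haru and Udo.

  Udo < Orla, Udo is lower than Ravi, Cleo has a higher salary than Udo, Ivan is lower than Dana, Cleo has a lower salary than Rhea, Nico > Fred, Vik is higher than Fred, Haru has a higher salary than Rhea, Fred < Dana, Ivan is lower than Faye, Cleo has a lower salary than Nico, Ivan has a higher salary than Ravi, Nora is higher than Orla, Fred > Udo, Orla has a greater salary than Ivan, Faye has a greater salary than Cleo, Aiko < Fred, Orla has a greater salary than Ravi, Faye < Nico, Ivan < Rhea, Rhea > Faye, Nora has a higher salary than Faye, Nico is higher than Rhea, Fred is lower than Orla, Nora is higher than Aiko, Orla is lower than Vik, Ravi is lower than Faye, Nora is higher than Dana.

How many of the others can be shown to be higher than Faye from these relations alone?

4

From Faye the given relations immediately reach Nora, Rhea, Nico.
From those, Haru — 4 in total.
No other element is forced above Faye by the given relations, so the count is 4.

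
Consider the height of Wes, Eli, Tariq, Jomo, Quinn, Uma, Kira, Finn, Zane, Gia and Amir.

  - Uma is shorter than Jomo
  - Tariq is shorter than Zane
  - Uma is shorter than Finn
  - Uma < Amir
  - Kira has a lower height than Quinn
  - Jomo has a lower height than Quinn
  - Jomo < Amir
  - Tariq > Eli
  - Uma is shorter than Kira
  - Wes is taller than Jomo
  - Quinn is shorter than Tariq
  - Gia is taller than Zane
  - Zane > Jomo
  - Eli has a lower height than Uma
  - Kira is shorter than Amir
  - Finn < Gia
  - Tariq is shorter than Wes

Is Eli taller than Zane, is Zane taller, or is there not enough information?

Zane

The relevant relations are Eli < Uma; Uma < Jomo; Jomo < Quinn; Quinn < Tariq; Tariq < Zane.
Together: Eli < Uma < Jomo < Quinn < Tariq < Zane.
So Zane is taller.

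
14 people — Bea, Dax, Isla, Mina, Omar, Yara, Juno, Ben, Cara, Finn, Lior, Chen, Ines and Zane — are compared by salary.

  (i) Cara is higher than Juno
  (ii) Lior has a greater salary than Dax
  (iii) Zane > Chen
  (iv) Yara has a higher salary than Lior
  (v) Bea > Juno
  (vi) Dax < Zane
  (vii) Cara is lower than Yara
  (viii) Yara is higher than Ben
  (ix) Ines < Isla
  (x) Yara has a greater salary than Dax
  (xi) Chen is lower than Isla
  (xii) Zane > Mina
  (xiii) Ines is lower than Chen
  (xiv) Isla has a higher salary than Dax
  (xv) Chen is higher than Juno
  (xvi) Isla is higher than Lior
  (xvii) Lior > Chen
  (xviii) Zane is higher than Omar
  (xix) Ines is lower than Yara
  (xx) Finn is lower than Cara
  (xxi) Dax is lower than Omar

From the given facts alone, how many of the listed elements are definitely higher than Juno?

Directly above Juno: Bea, Cara, Chen.
One step further: Lior, Zane, Yara, Isla (7 so far).
No other element is forced above Juno by the given relations, so the count is 7.

7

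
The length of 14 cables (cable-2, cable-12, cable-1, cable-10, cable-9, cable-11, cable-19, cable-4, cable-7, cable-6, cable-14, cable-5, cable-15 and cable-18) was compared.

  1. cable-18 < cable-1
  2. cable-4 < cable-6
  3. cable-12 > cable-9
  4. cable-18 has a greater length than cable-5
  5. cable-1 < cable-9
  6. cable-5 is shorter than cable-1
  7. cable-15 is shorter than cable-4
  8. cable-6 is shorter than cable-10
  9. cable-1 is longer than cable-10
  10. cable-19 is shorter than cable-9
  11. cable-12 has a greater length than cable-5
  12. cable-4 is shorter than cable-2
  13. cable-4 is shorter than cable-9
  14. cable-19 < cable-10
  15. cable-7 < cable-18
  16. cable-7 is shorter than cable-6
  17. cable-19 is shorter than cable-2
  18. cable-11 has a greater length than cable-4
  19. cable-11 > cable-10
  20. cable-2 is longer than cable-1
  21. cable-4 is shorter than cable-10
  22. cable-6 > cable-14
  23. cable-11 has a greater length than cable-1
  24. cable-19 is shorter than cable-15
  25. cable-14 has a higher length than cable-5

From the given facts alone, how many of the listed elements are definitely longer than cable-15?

From cable-15 the given relations immediately reach cable-4.
From those, cable-6, cable-10, cable-11, cable-9, cable-2 — 6 in total.
From those, cable-1, cable-12 — 8 in total.
No other element is forced above cable-15 by the given relations, so the count is 8.

8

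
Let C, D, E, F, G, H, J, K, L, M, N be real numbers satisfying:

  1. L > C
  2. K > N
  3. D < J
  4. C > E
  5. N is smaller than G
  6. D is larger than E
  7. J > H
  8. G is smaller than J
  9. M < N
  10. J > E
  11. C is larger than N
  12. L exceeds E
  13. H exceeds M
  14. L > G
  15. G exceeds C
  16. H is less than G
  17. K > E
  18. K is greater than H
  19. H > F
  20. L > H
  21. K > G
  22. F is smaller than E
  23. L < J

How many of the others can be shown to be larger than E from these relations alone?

6

Directly above E: C, D, K, L, J.
One step further: G (6 so far).
No other element is forced above E by the given relations, so the count is 6.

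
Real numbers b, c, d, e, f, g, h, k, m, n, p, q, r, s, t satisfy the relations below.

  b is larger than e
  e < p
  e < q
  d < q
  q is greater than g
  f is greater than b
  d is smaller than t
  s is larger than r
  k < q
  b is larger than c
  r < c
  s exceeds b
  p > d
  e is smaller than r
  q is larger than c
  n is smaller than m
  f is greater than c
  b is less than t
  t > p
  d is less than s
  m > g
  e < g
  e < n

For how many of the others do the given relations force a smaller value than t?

Directly below t: d, b, p.
One step further: e, c (5 so far).
One step further: r (6 so far).
No other element is forced below t by the given relations, so the count is 6.

6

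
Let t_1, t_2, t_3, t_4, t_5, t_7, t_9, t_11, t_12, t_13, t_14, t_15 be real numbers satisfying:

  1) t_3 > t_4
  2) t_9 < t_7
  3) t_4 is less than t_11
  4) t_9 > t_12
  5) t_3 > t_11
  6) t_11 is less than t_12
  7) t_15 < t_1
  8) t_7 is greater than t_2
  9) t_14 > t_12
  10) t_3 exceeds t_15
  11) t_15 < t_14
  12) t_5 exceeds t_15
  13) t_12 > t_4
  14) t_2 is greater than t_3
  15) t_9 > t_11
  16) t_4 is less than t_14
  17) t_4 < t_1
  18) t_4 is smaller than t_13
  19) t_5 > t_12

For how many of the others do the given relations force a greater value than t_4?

10

Directly above t_4: t_11, t_1, t_12, t_3, t_13, t_14.
One step further: t_9, t_2, t_5 (9 so far).
One step further: t_7 (10 so far).
Nothing else is reachable above t_4; 10 in all.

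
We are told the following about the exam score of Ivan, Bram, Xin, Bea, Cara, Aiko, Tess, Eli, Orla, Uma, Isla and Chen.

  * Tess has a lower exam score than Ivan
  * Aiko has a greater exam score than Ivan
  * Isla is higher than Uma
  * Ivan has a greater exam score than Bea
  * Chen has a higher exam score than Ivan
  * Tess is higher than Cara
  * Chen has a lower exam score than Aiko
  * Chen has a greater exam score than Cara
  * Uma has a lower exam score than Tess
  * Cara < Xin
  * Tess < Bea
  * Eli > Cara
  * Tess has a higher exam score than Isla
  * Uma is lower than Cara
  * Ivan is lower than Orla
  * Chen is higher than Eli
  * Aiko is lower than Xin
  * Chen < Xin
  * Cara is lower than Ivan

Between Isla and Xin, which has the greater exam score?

Isla < Tess and Tess < Bea give Isla < Bea.
Then Bea < Ivan extends the chain to Ivan.
With Ivan < Chen: Isla < Tess < Bea < Ivan < Chen.
Then Chen < Aiko extends the chain to Aiko.
Then Aiko < Xin extends the chain to Xin.
So Isla < Xin; Xin is the higher of the two.

Xin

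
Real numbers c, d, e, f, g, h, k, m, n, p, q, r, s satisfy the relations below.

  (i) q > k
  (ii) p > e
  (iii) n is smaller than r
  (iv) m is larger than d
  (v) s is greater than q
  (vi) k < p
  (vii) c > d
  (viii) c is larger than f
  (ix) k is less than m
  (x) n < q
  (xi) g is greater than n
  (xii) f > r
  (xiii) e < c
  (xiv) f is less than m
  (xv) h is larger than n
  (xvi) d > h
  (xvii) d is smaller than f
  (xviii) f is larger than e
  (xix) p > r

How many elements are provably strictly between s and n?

The relations place n below s. An element lies strictly between them when it is forced above n and also forced below s.
Above n: {r, h, g, d, q, f, c, m, p}. Below s: {k, q}.
Intersection: {q} — 1.

1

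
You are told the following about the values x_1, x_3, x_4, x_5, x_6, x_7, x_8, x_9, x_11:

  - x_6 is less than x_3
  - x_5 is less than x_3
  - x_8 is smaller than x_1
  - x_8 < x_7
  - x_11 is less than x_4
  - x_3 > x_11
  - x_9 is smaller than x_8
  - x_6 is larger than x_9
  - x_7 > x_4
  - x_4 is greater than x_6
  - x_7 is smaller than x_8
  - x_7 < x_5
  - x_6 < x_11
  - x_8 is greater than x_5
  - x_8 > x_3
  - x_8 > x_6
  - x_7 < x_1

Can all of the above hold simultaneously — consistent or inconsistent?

inconsistent

We have x_8 < x_7 stated directly, yet also x_7 < x_5 < x_3 < x_8 by chaining the others — so x_7 < x_8. Contradiction.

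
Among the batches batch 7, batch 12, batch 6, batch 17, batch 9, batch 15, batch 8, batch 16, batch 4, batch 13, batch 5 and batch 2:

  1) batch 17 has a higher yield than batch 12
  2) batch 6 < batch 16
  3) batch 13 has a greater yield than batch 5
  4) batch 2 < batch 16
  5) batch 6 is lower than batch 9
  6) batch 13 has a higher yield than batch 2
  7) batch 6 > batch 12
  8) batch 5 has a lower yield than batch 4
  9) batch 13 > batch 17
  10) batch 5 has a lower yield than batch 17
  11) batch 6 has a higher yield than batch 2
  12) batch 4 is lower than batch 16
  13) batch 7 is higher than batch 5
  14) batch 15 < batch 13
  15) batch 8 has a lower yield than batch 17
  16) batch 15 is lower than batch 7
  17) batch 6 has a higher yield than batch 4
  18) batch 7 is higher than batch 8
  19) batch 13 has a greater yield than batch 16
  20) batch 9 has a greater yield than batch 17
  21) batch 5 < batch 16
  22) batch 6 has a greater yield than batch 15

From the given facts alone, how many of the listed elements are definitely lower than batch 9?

8

The elements the relations force below batch 9 are batch 5, batch 4, batch 15, batch 12, batch 2, batch 6, batch 8, batch 17 — no chain reaches any other.
That is 8.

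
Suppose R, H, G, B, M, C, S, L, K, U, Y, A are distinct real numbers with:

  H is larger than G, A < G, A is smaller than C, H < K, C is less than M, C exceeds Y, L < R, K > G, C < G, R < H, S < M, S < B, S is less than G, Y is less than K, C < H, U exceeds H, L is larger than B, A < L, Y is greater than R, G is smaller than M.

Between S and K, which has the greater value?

K

The relevant relations are S < B; B < L; L < R; R < Y; Y < C; C < G; G < H; H < K.
Chaining these gives S < B < L < R < Y < C < G < H < K.
So S < K; K is the larger of the two.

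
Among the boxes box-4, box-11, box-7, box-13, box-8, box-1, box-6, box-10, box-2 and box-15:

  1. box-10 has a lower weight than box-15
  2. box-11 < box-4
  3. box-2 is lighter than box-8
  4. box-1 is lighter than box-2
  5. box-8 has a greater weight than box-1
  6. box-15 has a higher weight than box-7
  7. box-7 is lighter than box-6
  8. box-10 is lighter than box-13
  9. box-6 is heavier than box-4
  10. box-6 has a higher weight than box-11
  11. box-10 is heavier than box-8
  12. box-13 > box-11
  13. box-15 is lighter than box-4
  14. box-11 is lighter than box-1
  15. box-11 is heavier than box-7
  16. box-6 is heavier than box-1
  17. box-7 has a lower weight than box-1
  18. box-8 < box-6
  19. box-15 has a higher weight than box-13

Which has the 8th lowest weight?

box-15

Chaining the given pairs: box-7 < box-11 < box-1 < box-2 < box-8 < box-10 < box-13 < box-15 < box-4 < box-6.
The 8th smallest is box-15.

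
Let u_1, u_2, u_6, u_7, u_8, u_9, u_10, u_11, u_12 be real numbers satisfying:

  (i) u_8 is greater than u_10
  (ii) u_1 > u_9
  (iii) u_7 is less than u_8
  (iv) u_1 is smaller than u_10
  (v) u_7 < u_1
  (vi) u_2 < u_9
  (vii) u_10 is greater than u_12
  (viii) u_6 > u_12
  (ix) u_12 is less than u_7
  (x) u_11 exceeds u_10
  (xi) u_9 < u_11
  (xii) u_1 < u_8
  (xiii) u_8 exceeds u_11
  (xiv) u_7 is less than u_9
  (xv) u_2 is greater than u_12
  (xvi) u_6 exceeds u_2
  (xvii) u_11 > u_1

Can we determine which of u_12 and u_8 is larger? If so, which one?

u_12 < u_2 and u_2 < u_9 give u_12 < u_9.
With u_9 < u_1: u_12 < u_2 < u_9 < u_1.
With u_1 < u_11: u_12 < u_2 < u_9 < u_1 < u_11.
Then u_11 < u_8 extends the chain to u_8.
So u_8 is larger.

u_8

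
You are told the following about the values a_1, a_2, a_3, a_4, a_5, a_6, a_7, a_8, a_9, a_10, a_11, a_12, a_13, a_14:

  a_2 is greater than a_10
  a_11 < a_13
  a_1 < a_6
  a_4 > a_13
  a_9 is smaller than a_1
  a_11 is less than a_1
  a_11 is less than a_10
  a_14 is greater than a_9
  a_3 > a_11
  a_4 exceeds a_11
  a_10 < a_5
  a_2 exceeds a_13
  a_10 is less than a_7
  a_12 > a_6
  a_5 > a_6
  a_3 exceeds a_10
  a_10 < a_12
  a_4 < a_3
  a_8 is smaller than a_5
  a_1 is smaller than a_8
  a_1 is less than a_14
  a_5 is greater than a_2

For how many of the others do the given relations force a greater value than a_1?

From a_1 the given relations immediately reach a_8, a_6, a_14.
From those, a_12, a_5 — 5 in total.
Nothing else is reachable above a_1; 5 in all.

5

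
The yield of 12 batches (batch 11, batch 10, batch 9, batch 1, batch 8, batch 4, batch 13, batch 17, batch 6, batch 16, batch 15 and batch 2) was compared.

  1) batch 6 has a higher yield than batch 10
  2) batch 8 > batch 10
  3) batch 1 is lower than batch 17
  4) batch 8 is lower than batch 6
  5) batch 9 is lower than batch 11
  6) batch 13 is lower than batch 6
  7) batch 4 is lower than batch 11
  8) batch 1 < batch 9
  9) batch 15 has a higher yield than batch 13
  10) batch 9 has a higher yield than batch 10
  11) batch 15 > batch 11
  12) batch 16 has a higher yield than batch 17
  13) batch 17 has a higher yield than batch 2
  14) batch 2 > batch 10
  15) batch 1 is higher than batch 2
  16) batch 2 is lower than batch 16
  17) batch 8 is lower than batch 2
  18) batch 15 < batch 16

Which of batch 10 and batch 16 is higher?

The relevant relations are batch 10 < batch 8; batch 8 < batch 2; batch 2 < batch 1; batch 1 < batch 9; batch 9 < batch 11; batch 11 < batch 15; batch 15 < batch 16.
Chaining these gives batch 10 < batch 8 < batch 2 < batch 1 < batch 9 < batch 11 < batch 15 < batch 16.
So batch 10 < batch 16; batch 16 is the higher of the two.

batch 16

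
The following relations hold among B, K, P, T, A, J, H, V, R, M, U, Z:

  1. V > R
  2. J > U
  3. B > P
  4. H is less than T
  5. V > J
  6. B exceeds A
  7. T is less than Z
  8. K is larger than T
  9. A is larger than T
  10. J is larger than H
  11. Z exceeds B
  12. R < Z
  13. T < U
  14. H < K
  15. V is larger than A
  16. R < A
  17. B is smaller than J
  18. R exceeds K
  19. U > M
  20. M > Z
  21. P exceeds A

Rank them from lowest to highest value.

The consecutive links are each given: H < T; T < K; K < R; R < A; A < P; P < B; B < Z; Z < M; M < U; U < J; J < V.

H < T < K < R < A < P < B < Z < M < U < J < V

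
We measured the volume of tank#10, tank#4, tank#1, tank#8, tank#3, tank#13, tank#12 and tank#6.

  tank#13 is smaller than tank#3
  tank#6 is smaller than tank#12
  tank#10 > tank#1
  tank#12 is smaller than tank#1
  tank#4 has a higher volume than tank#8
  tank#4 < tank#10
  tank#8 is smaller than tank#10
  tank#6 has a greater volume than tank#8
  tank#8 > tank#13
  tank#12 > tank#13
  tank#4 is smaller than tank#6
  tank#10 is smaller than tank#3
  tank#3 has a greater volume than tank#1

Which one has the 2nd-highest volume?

Piecing the relations together gives one ordering: tank#13 < tank#8 < tank#4 < tank#6 < tank#12 < tank#1 < tank#10 < tank#3.
Counting 2 from the largest end gives tank#10.

tank#10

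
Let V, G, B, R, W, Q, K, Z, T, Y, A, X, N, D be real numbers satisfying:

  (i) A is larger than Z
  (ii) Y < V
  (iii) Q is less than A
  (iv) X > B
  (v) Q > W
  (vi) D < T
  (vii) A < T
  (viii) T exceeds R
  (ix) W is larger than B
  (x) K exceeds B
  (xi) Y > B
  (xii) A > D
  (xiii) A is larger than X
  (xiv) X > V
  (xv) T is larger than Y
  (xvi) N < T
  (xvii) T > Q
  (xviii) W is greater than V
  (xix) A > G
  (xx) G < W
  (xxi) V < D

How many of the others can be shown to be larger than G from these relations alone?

4

The elements the relations force above G are W, Q, A, T — no chain reaches any other.
That is 4.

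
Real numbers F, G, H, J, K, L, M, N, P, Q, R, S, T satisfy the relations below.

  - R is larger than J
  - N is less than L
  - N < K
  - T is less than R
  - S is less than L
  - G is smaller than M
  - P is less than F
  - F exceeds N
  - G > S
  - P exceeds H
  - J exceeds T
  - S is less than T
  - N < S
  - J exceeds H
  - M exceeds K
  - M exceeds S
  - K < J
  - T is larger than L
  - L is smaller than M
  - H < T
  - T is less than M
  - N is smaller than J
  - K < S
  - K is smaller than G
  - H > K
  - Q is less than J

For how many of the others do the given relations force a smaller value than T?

From T the given relations immediately reach S, L, H.
From those, N, K — 5 in total.
No other element is forced below T by the given relations, so the count is 5.

5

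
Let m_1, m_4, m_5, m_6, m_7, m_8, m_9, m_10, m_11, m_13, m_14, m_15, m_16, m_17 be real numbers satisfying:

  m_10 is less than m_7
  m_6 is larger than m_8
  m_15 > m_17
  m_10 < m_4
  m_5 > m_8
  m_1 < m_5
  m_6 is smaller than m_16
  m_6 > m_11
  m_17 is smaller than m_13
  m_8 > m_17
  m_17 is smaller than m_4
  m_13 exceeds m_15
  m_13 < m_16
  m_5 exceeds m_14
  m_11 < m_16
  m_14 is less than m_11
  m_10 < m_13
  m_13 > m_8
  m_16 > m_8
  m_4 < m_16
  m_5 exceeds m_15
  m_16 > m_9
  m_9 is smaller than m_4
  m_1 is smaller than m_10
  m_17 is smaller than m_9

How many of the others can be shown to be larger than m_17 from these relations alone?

From m_17 the given relations immediately reach m_9, m_8, m_15, m_4, m_13.
From those, m_5, m_6, m_16 — 8 in total.
No other element is forced above m_17 by the given relations, so the count is 8.

8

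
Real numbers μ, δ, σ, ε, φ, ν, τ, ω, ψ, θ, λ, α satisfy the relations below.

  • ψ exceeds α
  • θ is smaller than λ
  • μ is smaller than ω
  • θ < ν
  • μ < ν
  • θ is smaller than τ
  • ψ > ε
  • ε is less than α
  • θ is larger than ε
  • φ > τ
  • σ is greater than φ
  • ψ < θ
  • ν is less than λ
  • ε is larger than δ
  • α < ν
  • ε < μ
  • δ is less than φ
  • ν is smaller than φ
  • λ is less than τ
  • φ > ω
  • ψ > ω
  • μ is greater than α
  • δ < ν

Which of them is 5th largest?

Piecing the relations together gives one ordering: δ < ε < α < μ < ω < ψ < θ < ν < λ < τ < φ < σ.
The 5th largest is ν.

ν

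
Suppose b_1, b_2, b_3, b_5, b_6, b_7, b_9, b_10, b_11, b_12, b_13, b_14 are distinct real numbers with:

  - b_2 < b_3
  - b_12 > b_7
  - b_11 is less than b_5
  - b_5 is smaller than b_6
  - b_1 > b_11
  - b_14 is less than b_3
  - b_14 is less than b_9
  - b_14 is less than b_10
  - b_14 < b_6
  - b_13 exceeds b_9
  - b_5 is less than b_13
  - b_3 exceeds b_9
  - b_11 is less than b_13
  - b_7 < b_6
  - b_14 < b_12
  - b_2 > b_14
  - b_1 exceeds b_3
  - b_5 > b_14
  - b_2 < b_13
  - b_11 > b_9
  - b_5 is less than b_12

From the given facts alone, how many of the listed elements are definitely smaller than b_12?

From b_12 the given relations immediately reach b_14, b_5, b_7.
From those, b_11 — 4 in total.
From those, b_9 — 5 in total.
No other element is forced below b_12 by the given relations, so the count is 5.

5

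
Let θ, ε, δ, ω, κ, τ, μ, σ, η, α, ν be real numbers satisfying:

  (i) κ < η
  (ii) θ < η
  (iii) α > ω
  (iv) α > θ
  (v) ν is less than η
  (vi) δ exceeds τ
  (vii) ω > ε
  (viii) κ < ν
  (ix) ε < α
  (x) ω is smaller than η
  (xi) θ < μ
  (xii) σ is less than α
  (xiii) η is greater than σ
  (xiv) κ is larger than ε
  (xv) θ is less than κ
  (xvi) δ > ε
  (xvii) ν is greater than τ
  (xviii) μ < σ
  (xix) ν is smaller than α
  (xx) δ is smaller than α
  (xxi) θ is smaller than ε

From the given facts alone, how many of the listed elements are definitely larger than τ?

From τ the given relations immediately reach ν, δ.
From those, α, η — 4 in total.
Nothing else is reachable above τ; 4 in all.

4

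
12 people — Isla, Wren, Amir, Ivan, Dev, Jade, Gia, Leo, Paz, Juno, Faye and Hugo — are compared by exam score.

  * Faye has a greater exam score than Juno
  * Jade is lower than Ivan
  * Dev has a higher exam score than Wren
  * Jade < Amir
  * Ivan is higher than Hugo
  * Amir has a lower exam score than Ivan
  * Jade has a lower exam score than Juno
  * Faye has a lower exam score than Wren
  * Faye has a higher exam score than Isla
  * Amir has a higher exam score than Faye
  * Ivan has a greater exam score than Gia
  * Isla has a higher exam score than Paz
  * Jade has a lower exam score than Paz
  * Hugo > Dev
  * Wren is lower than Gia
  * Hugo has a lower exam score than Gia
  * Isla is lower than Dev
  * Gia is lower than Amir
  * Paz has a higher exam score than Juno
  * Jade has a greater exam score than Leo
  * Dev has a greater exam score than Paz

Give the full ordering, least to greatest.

Nothing is placed below Leo, so it is least; from there Leo < Jade; Jade < Juno; Juno < Paz; Paz < Isla; Isla < Faye; Faye < Wren; Wren < Dev; Dev < Hugo; Hugo < Gia; Gia < Amir; Amir < Ivan, each given directly.

Leo < Jade < Juno < Paz < Isla < Faye < Wren < Dev < Hugo < Gia < Amir < Ivan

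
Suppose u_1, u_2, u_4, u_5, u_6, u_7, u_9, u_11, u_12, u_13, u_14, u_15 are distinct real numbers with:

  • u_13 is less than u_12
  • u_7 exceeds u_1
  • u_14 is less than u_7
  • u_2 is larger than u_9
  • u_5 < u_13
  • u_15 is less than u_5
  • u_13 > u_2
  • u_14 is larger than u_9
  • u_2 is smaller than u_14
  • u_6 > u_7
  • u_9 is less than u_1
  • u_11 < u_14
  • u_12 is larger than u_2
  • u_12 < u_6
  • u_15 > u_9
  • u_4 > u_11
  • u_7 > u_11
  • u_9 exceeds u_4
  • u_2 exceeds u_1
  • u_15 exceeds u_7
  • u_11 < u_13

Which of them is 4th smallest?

u_1

The consecutive relations fix a unique order: u_11 < u_4 < u_9 < u_1 < u_2 < u_14 < u_7 < u_15 < u_5 < u_13 < u_12 < u_6.
Counting 4 from the smallest end gives u_1.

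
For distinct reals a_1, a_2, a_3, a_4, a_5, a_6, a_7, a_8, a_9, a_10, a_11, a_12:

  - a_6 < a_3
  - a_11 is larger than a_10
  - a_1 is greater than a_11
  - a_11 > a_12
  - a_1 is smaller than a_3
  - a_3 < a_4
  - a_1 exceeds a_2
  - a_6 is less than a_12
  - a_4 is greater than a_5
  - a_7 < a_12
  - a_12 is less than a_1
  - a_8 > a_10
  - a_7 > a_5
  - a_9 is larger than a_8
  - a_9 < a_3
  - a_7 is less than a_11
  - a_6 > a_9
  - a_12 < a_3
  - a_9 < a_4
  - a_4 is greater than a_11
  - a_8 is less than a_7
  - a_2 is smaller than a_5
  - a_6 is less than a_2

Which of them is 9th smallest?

a_11

The consecutive relations fix a unique order: a_10 < a_8 < a_9 < a_6 < a_2 < a_5 < a_7 < a_12 < a_11 < a_1 < a_3 < a_4.
Counting 9 from the smallest end gives a_11.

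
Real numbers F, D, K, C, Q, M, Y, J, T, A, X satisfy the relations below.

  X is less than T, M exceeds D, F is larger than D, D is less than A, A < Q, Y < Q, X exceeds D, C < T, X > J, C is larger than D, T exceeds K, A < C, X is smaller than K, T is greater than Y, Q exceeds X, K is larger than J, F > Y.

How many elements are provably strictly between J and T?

Chaining upward from J reaches: X, K, Q.
Chaining downward from T reaches: D, A, C, X, Y, K.
Strictly between J and T are those in both lists: X, K — 2 elements.

2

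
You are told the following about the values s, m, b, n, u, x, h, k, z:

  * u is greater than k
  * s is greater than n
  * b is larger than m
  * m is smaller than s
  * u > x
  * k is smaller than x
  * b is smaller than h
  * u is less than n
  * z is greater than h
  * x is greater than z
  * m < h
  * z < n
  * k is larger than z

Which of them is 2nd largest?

The consecutive relations fix a unique order: m < b < h < z < k < x < u < n < s.
The 2nd largest is n.

n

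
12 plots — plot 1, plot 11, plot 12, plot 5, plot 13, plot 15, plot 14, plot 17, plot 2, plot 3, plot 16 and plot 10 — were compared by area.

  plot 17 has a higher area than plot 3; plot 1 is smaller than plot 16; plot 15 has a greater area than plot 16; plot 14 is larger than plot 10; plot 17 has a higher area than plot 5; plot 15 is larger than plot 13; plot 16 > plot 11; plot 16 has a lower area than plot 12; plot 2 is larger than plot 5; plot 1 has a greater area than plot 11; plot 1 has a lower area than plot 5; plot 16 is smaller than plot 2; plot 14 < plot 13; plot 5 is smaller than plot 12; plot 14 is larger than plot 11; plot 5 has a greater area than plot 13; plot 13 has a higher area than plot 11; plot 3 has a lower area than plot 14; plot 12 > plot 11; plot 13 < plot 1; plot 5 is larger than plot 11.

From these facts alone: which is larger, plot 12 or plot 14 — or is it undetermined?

plot 12

Following the relations from plot 14: plot 14 < plot 13 < plot 1 < plot 16 < plot 12.
So plot 12 is larger.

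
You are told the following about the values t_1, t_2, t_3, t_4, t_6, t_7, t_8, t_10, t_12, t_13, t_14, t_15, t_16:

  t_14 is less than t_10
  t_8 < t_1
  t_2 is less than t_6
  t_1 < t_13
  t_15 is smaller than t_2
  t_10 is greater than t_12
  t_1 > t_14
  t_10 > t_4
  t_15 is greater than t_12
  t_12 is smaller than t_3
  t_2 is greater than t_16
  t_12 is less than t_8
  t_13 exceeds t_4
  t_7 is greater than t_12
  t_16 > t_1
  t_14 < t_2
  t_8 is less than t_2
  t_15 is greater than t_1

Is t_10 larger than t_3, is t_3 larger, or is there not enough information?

undetermined

Following every chain through t_3: below t_3 we get t_12.
t_10 is not reached, and no chain runs the other way from t_10 to t_3.
So the given relations leave the order of t_3 and t_10 undetermined.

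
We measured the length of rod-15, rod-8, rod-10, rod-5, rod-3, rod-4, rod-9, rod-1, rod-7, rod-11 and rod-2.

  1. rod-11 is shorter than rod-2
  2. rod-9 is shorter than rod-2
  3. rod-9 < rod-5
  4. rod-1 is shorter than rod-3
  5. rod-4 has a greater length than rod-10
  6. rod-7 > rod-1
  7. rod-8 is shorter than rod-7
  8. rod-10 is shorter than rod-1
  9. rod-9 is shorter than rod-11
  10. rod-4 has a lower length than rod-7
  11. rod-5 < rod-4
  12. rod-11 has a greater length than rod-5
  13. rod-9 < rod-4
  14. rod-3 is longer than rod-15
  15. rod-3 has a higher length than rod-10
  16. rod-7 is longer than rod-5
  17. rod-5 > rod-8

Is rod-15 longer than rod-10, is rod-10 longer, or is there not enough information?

undetermined

Following every chain through rod-10: above rod-10 we get rod-1, rod-4, rod-3, rod-7.
rod-15 is not reached, and no chain runs the other way from rod-15 to rod-10.
So the given relations leave the order of rod-10 and rod-15 undetermined.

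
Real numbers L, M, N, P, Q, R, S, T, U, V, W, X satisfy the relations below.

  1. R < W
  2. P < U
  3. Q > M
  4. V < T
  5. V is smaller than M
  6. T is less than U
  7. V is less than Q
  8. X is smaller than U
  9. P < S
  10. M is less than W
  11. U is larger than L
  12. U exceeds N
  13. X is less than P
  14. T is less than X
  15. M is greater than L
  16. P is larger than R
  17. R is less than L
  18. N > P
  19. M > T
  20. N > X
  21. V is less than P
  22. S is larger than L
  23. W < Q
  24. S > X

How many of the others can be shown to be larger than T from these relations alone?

8

The elements the relations force above T are X, P, N, S, M, U, W, Q — no chain reaches any other.
That is 8.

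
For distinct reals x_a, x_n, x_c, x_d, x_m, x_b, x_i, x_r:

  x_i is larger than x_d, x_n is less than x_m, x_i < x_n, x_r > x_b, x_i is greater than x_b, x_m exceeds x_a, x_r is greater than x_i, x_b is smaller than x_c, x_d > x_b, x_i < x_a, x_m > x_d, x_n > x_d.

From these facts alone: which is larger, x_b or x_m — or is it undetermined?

Following the relations from x_b: x_b < x_d < x_i < x_a < x_m.
So x_m is larger.

x_m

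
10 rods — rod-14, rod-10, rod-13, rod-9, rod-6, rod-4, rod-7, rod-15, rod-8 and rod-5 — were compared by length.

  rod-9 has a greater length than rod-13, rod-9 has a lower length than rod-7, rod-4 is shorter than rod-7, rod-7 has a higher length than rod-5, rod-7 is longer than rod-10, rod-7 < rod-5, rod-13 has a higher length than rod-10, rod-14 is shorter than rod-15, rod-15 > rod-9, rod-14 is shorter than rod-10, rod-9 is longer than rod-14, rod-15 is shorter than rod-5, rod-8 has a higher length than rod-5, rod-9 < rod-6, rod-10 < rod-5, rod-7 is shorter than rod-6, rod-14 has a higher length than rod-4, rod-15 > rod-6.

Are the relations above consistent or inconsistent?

inconsistent

Chaining the given relations yields rod-7 < rod-6 < rod-15 < rod-5, so rod-7 < rod-5. But one relation states rod-5 < rod-7. These cannot both hold.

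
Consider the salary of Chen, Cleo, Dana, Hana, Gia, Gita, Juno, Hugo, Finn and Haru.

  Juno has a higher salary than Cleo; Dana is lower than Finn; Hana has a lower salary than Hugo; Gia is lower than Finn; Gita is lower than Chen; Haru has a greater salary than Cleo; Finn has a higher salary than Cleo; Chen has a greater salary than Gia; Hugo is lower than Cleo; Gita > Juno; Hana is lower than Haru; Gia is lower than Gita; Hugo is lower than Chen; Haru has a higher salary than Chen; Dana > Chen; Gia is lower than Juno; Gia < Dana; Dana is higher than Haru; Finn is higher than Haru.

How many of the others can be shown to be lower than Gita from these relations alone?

Directly below Gita: Gia, Juno.
One step further: Cleo (3 so far).
One step further: Hugo (4 so far).
One step further: Hana (5 so far).
No other element is forced below Gita by the given relations, so the count is 5.

5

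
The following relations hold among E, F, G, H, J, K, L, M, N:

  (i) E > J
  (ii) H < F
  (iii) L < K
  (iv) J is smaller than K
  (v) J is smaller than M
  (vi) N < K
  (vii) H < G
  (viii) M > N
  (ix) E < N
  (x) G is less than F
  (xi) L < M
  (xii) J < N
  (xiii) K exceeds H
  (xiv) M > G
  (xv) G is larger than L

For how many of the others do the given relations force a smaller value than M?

6

Directly below M: J, L, N, G.
One step further: H, E (6 so far).
Nothing else is reachable below M; 6 in all.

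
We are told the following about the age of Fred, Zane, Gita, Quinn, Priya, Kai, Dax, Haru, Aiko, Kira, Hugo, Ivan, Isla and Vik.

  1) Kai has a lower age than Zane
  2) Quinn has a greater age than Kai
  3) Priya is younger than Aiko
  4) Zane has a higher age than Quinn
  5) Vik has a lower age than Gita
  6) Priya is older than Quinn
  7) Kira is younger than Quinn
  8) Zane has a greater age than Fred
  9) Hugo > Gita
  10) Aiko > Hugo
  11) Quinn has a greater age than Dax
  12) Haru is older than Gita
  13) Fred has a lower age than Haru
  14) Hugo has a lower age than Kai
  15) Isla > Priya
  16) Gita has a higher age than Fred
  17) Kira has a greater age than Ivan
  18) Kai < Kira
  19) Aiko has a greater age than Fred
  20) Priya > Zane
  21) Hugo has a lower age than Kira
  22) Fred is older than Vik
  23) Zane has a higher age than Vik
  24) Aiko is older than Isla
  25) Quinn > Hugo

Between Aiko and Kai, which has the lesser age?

Kai

Kai < Kira and Kira < Quinn give Kai < Quinn.
Then Quinn < Zane extends the chain to Zane.
With Zane < Priya: Kai < Kira < Quinn < Zane < Priya.
With Priya < Isla: Kai < Kira < Quinn < Zane < Priya < Isla.
Then Isla < Aiko extends the chain to Aiko.
So Kai < Aiko; Kai is the younger of the two.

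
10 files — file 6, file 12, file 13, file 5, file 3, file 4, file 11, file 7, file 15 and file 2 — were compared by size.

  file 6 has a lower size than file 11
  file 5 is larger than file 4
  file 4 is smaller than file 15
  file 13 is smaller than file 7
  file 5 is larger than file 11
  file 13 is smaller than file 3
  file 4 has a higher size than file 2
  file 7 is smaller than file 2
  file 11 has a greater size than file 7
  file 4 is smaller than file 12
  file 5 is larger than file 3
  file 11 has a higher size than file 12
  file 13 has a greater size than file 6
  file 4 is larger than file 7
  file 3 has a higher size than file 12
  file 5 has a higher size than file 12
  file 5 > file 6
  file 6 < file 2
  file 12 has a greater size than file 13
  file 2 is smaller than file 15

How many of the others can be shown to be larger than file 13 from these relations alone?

8

Directly above file 13: file 7, file 12, file 3.
One step further: file 2, file 4, file 11, file 5 (7 so far).
One step further: file 15 (8 so far).
Nothing else is reachable above file 13; 8 in all.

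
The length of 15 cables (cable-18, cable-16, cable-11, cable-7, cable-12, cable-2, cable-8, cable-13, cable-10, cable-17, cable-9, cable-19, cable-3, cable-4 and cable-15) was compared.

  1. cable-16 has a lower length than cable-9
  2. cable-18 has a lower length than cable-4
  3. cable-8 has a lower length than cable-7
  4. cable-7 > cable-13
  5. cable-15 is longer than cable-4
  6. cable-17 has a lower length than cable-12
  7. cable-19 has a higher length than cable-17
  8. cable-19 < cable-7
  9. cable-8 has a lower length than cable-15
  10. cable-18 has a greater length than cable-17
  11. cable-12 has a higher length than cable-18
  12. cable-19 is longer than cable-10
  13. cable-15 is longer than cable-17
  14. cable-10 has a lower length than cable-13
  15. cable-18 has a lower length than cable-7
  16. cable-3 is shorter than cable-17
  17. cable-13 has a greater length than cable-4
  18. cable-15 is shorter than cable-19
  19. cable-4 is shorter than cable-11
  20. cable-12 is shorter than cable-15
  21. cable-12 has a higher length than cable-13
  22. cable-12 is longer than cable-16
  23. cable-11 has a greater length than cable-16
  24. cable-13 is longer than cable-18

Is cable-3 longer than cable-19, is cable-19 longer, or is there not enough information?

cable-19

The relevant relations are cable-3 < cable-17; cable-17 < cable-18; cable-18 < cable-4; cable-4 < cable-13; cable-13 < cable-12; cable-12 < cable-15; cable-15 < cable-19.
Chaining these gives cable-3 < cable-17 < cable-18 < cable-4 < cable-13 < cable-12 < cable-15 < cable-19.
So cable-19 is longer.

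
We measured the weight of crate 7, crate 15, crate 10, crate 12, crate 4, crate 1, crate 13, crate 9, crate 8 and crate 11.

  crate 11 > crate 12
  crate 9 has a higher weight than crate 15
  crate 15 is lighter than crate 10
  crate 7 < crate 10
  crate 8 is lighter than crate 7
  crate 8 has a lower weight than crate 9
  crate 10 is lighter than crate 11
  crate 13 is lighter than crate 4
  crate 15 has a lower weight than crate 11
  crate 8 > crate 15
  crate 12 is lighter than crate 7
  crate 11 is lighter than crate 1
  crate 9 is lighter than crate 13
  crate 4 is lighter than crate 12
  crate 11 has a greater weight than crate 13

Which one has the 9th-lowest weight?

The consecutive relations fix a unique order: crate 15 < crate 8 < crate 9 < crate 13 < crate 4 < crate 12 < crate 7 < crate 10 < crate 11 < crate 1.
Counting 9 from the smallest end gives crate 11.

crate 11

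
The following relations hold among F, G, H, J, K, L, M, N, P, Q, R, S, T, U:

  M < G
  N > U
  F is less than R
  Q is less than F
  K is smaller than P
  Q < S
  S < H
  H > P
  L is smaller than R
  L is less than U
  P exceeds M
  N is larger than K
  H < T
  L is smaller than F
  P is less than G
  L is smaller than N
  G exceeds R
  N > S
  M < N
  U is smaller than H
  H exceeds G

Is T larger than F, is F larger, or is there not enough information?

F < R and R < G give F < G.
With G < H: F < R < G < H.
With H < T: F < R < G < H < T.
So T is larger.

T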